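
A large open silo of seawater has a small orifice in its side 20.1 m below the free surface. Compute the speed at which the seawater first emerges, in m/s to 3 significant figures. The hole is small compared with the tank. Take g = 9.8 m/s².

Bernoulli from surface to hole (P equal, v_surface ≈ 0): v = √(2gh) = √(2×9.8×20.1) = 19.8 m/s.

v ≈ 19.8 m/s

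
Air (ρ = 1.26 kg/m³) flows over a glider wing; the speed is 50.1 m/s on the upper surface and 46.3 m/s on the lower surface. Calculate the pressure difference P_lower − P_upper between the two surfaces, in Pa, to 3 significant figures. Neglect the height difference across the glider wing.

231 Pa

The pressure is lower where the speed is higher: ΔP = ½ρ(v_up² − v_low²).
ΔP = ½·1.26·(50.1² − 46.3²) = 231 Pa.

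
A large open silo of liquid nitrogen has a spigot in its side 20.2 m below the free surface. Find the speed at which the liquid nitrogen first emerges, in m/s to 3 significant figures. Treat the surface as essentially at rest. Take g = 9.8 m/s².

v = 19.9 m/s

Bernoulli from surface to hole (P equal, v_surface ≈ 0): v = √(2gh) = √(2×9.8×20.2) = 19.9 m/s.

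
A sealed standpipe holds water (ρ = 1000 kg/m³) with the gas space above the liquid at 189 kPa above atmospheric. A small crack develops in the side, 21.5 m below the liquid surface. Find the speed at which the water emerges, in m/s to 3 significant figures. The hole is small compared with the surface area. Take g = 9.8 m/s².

v = 28.3 m/s

Take point 1 at the surface (v₁ ≈ 0) and point 2 at the hole (at atmospheric pressure). Bernoulli: P₁ + ρg h = P_atm + ½ρv₂².
With P₁ − P_atm = 189000 Pa, v₂ = √(2gh + 2ΔP/ρ) = √(2·9.8·21.5 + 2·189000/1000) = 28.3 m/s.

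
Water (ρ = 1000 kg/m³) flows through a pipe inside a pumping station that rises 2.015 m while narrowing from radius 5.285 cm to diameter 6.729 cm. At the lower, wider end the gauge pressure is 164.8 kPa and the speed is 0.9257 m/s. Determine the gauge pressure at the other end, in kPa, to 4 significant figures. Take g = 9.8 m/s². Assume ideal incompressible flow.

Mass conservation (A₁v₁ = A₂v₂) gives v₂ = 0.9257 × 87.75/35.56 = 2.284 m/s.
Energy conservation along the streamline gives P₂ = P₁ − ½ρ(v₂² − v₁²) − ρg(h₂ − h₁).
P₂ = 164800 + ½·1000·(0.9257² − 2.284²) − 1000·9.8·(+2.015) = 164800 + (-2180) − (19750) = 142900 Pa.

P₂ ≈ 142.9 kPa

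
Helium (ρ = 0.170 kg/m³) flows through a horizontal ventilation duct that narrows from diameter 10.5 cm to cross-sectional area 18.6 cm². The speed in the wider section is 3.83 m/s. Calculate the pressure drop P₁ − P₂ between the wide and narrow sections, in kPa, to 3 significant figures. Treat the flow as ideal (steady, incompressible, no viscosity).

Mass conservation (A₁v₁ = A₂v₂) gives v₂ = 3.83 × 86.6/18.6 = 17.8 m/s.
Bernoulli (h₁ = h₂): P₁ − P₂ = ½ρ(v₂² − v₁²).
P₁ − P₂ = ½·0.170·(17.8² − 3.83²) = ½·0.170·303 = 25.8 Pa.

ΔP = 0.0258 kPa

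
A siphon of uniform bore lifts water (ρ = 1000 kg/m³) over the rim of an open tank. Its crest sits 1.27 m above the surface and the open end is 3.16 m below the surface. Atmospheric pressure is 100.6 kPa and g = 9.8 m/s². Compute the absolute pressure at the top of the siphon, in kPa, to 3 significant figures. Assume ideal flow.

57.2 kPa

From the surface to the outlet (both open to atmosphere, surface at rest): v = √(2g·h_out) = √(2·9.8·3.16) = 7.87 m/s.
With constant cross-section the crest speed equals v; applying Bernoulli from the surface up to the crest, P_top = P_atm − ½ρv² − ρg·h_top.
P_top = 100600 − ½·1000·7.87² − 1000·9.8·1.27 = 57200 Pa.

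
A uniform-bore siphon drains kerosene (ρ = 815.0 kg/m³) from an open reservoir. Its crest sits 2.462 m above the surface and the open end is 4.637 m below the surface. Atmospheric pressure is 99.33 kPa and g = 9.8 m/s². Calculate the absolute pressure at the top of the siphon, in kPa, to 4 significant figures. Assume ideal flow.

Bernoulli surface→outlet gives ½v² = g·h_out, so v = √(2·9.8·4.637) = 9.533 m/s.
With constant cross-section the crest speed equals v; applying Bernoulli from the surface up to the crest, P_top = P_atm − ½ρv² − ρg·h_top.
P_top = 99330 − ½·815.0·9.533² − 815.0·9.8·2.462 = 42630 Pa.

P_top = 42.63 kPa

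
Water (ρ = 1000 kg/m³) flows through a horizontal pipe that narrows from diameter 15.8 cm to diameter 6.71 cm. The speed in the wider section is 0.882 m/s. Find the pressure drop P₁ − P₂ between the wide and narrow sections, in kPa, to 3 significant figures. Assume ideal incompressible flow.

The volume flow rate is constant, so v₂ = (A₁/A₂)v₁ = (196/35.4)·0.882 = 4.89 m/s.
Bernoulli (h₁ = h₂): P₁ − P₂ = ½ρ(v₂² − v₁²).
P₁ − P₂ = ½·1000·(4.89² − 0.882²) = ½·1000·23.1 = 11600 Pa.

11.6 kPa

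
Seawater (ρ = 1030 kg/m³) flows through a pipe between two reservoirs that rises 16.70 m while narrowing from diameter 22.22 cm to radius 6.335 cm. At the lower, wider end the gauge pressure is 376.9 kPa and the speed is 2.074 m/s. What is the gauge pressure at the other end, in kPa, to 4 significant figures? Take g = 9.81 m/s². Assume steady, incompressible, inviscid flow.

Continuity gives A₁v₁ = A₂v₂, so v₂ = (387.8 cm²)/(126.1 cm²) × 2.074 m/s = 6.379 m/s.
Applying Bernoulli between the two ends and solving for P₂: P₂ = P₁ + ½ρ(v₁² − v₂²) − ρgΔh.
P₂ = 376900 + ½·1030·(2.074² − 6.379²) − 1030·9.81·(+16.70) = 376900 + (-18740) − (168700) = 189400 Pa.

P₂ ≈ 189.4 kPa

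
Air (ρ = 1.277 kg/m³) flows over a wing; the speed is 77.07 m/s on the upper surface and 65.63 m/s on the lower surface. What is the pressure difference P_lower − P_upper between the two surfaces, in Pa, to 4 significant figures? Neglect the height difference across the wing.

Bernoulli (same height): P_lower − P_upper = ½ρ(v_upper² − v_lower²).
ΔP = ½·1.277·(77.07² − 65.63²) = 1042 Pa.

ΔP = 1042 Pa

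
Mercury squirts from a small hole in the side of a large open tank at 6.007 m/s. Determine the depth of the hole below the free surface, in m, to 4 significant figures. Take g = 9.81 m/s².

h ≈ 1.839 m

For a small hole in a large open tank, ½v² = gh, giving h = v²/(2g).
h = 6.007²/(2·9.81) = 36.08/19.62 = 1.839 m.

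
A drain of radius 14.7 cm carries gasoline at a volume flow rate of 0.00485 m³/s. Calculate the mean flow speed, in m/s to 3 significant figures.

v ≈ 0.0714 m/s

Q = 0.00485 m³/s = 0.00485 m³/s.
v = Q/A = 0.00485 / 0.0679 = 0.0714 m/s.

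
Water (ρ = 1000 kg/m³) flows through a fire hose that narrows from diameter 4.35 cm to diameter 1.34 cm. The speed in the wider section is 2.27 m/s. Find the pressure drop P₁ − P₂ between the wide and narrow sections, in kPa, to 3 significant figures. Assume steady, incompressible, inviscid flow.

ΔP = 284 kPa

The volume flow rate is constant, so v₂ = (A₁/A₂)v₁ = (14.9/1.41)·2.27 = 23.9 m/s.
The pipe is horizontal, so Bernoulli reduces to P₁ + ½ρv₁² = P₂ + ½ρv₂².
P₁ − P₂ = ½·1000·(23.9² − 2.27²) = ½·1000·567 = 284000 Pa.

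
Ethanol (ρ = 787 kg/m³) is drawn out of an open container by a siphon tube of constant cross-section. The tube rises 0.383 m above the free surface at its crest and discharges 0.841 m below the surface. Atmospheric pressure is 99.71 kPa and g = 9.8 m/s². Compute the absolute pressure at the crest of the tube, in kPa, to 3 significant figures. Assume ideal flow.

90.3 kPa

The outlet speed comes from Torricelli: v = √(2g·0.841) = 4.06 m/s.
The bore is uniform, so the speed at the crest is the same v. Bernoulli surface→crest: P_atm = P_top + ½ρv² + ρg·h_top.
P_top = 99710 − ½·787·4.06² − 787·9.8·0.383 = 90300 Pa.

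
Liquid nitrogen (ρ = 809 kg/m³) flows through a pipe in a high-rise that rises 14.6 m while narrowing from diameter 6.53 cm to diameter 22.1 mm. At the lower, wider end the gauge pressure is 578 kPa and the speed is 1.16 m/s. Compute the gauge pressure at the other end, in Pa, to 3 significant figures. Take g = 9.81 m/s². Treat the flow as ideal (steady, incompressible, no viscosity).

Mass conservation (A₁v₁ = A₂v₂) gives v₂ = 1.16 × 33.5/3.84 = 10.1 m/s.
Bernoulli: P₁ + ½ρv₁² + ρg h₁ = P₂ + ½ρv₂² + ρg h₂, so P₂ = P₁ + ½ρ(v₁² − v₂²) − ρg(h₂ − h₁).
P₂ = 578000 + ½·809·(1.16² − 10.1²) − 809·9.81·(+14.6) = 578000 + (-40900) − (116000) = 421000 Pa.

P₂ ≈ 421000 Pa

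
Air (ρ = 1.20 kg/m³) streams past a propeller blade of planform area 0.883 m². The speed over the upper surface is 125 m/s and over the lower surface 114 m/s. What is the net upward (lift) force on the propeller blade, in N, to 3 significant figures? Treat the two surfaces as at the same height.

F ≈ 1390 N

With equal heights on the two surfaces, Bernoulli gives P_lower − P_upper = ½ρ(v_upper² − v_lower²).
ΔP = ½·1.20·(125² − 114²) = 1580 Pa.
Lift = ΔP · A = 1580 × 0.883 = 1390 N.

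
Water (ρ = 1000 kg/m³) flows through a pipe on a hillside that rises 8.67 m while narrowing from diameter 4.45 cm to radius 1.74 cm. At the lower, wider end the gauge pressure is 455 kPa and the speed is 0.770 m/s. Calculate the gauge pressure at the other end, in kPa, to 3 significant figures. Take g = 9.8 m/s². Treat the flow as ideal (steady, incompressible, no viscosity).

P₂ ≈ 370 kPa

Mass conservation (A₁v₁ = A₂v₂) gives v₂ = 0.770 × 15.6/9.51 = 1.26 m/s.
Applying Bernoulli between the two ends and solving for P₂: P₂ = P₁ + ½ρ(v₁² − v₂²) − ρgΔh.
P₂ = 455000 + ½·1000·(0.770² − 1.26²) − 1000·9.8·(+8.67) = 455000 + (-496) − (85000) = 370000 Pa.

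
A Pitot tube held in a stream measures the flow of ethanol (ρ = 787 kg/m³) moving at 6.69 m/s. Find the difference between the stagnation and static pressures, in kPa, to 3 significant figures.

ΔP ≈ 17.6 kPa

At the stagnation point the flow is brought to rest, so Bernoulli gives P_stag − P_static = ½ρv².
ΔP = ½·787·6.69² = 17600 Pa.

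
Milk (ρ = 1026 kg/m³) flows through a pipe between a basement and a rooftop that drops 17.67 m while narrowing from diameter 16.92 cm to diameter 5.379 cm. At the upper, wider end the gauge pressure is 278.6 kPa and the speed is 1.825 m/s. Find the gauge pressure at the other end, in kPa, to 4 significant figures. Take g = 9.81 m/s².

Mass conservation (A₁v₁ = A₂v₂) gives v₂ = 1.825 × 224.8/22.72 = 18.06 m/s.
Bernoulli: P₁ + ½ρv₁² + ρg h₁ = P₂ + ½ρv₂² + ρg h₂, so P₂ = P₁ + ½ρ(v₁² − v₂²) − ρg(h₂ − h₁).
P₂ = 278600 + ½·1026·(1.825² − 18.06²) − 1026·9.81·(−17.67) = 278600 + (-165600) − (-177800) = 290900 Pa.

P₂ ≈ 290.9 kPa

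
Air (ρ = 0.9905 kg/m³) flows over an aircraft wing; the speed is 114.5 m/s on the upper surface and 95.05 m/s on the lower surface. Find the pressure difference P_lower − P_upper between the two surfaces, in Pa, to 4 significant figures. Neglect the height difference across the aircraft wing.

ΔP = 2019 Pa

Bernoulli (same height): P_lower − P_upper = ½ρ(v_upper² − v_lower²).
ΔP = ½·0.9905·(114.5² − 95.05²) = 2019 Pa.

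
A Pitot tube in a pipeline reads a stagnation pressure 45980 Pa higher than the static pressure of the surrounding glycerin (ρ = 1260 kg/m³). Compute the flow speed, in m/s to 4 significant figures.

v ≈ 8.543 m/s

Bernoulli between the free stream and the stagnation point: ½ρv² = P_stag − P_static.
v = √(2ΔP/ρ) = √(2·45980/1260) = 8.543 m/s.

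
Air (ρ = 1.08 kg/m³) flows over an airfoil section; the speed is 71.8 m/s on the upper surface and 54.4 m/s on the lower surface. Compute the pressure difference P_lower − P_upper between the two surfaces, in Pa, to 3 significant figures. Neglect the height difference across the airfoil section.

With negligible Δh, P + ½ρv² is constant, so P_low − P_up = ½ρ(v_up² − v_low²).
ΔP = ½·1.08·(71.8² − 54.4²) = 1190 Pa.

ΔP = 1190 Pa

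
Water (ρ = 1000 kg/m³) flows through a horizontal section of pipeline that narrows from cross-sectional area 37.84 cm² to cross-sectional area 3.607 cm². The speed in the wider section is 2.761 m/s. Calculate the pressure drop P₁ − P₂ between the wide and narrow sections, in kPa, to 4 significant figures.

Mass conservation (A₁v₁ = A₂v₂) gives v₂ = 2.761 × 37.84/3.607 = 28.96 m/s.
The pipe is horizontal, so Bernoulli reduces to P₁ + ½ρv₁² = P₂ + ½ρv₂².
P₁ − P₂ = ½·1000·(28.96² − 2.761²) = ½·1000·831.3 = 415700 Pa.

415.7 kPa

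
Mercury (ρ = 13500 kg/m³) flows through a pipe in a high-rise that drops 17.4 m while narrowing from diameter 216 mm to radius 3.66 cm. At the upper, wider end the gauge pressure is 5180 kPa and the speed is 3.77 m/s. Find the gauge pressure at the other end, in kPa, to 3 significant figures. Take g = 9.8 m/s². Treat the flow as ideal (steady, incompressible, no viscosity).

P₂ ≈ 304 kPa

By continuity, v₂ = v₁·A₁/A₂ = 3.77·(366/42.1) = 32.8 m/s.
Applying Bernoulli between the two ends and solving for P₂: P₂ = P₁ + ½ρ(v₁² − v₂²) − ρgΔh.
P₂ = 5180000 + ½·13500·(3.77² − 32.8²) − 13500·9.8·(−17.4) = 5180000 + (-7180000) − (-2300000) = 304000 Pa.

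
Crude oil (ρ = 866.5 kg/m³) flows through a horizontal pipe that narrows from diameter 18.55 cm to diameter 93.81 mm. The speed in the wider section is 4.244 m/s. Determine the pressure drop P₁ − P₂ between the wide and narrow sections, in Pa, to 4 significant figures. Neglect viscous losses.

ΔP ≈ 111500 Pa

By continuity, v₂ = v₁·A₁/A₂ = 4.244·(270.3/69.12) = 16.59 m/s.
The pipe is horizontal, so Bernoulli reduces to P₁ + ½ρv₁² = P₂ + ½ρv₂².
P₁ − P₂ = ½·866.5·(16.59² − 4.244²) = ½·866.5·257.4 = 111500 Pa.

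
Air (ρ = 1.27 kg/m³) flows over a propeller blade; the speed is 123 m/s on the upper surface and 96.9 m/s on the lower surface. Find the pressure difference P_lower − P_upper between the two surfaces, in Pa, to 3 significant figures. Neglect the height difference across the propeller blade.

3640 Pa

The pressure is lower where the speed is higher: ΔP = ½ρ(v_up² − v_low²).
ΔP = ½·1.27·(123² − 96.9²) = 3640 Pa.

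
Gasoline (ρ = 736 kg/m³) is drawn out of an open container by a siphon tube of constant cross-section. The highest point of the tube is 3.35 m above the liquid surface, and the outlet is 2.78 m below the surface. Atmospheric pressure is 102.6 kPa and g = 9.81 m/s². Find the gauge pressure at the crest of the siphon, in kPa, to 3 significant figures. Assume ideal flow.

The outlet speed comes from Torricelli: v = √(2g·2.78) = 7.39 m/s.
The bore is uniform, so the speed at the crest is the same v. Bernoulli surface→crest: P_atm = P_top + ½ρv² + ρg·h_top.
P_top = 102600 − ½·736·7.39² − 736·9.81·3.35 = 58300 Pa. So P_gauge = P_top − P_atm = -44300 Pa.

P_gauge ≈ -44.3 kPa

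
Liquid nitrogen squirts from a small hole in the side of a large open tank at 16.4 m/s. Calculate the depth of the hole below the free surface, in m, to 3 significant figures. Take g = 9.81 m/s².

Torricelli: v = √(2gh), so h = v²/(2g).
h = 16.4²/(2·9.81) = 269/19.62 = 13.7 m.

h = 13.7 m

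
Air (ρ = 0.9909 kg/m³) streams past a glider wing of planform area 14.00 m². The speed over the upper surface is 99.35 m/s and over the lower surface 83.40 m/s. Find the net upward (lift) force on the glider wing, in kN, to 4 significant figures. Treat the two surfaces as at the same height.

The faster flow above has the lower pressure; Bernoulli (same height) gives ΔP = ½ρ(v_up² − v_low²).
ΔP = ½·0.9909·(99.35² − 83.40²) = 1444 Pa.
Lift = ΔP · A = 1444 × 14.00 = 20220 N.

F ≈ 20.22 kN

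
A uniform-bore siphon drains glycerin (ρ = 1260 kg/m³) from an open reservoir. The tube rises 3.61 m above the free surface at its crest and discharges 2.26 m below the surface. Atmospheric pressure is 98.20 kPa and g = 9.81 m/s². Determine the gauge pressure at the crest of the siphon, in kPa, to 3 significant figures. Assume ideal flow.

P_gauge ≈ -72.6 kPa

From the surface to the outlet (both open to atmosphere, surface at rest): v = √(2g·h_out) = √(2·9.81·2.26) = 6.66 m/s.
The bore is uniform, so the speed at the crest is the same v. Bernoulli surface→crest: P_atm = P_top + ½ρv² + ρg·h_top.
P_top = 98200 − ½·1260·6.66² − 1260·9.81·3.61 = 25600 Pa. So P_gauge = P_top − P_atm = -72600 Pa.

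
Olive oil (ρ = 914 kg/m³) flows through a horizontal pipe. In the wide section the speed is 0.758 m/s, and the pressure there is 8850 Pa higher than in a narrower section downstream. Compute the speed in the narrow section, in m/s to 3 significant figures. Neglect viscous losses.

4.47 m/s

Along the level pipe P + ½ρv² is conserved, hence v₂² = v₁² + 2(P₁ − P₂)/ρ.
v₂ = √(0.758² + 2·8850/914) = √(0.575 + 19.4) = 4.47 m/s.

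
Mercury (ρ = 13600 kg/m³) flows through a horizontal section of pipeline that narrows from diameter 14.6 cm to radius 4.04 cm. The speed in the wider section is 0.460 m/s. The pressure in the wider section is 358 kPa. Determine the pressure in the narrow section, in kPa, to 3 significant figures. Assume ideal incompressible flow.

P₂ ≈ 344 kPa

By continuity, v₂ = v₁·A₁/A₂ = 0.460·(167/51.3) = 1.50 m/s.
Along the horizontal streamline, P + ½ρv² is constant.
P₂ = P₁ − ½ρ(v₂² − v₁²) = 358000 − ½·13600·(1.50² − 0.460²) = 358000 − 13900 = 344000 Pa.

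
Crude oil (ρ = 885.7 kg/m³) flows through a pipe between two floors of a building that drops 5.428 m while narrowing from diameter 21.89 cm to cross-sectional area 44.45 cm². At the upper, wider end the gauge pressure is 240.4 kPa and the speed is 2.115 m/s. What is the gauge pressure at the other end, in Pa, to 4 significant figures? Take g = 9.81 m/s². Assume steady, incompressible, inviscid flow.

By continuity, v₂ = v₁·A₁/A₂ = 2.115·(376.3/44.45) = 17.91 m/s.
Applying Bernoulli between the two ends and solving for P₂: P₂ = P₁ + ½ρ(v₁² − v₂²) − ρgΔh.
P₂ = 240400 + ½·885.7·(2.115² − 17.91²) − 885.7·9.81·(−5.428) = 240400 + (-140000) − (-47160) = 147500 Pa.

P₂ ≈ 147500 Pa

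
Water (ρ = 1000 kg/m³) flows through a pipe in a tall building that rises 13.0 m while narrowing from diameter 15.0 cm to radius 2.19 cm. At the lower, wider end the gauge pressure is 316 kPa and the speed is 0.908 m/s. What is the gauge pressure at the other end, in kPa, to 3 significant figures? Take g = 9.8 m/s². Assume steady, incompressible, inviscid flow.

Mass conservation (A₁v₁ = A₂v₂) gives v₂ = 0.908 × 177/15.1 = 10.6 m/s.
Applying Bernoulli between the two ends and solving for P₂: P₂ = P₁ + ½ρ(v₁² − v₂²) − ρgΔh.
P₂ = 316000 + ½·1000·(0.908² − 10.6²) − 1000·9.8·(+13.0) = 316000 + (-56300) − (127000) = 132000 Pa.

P₂ ≈ 132 kPa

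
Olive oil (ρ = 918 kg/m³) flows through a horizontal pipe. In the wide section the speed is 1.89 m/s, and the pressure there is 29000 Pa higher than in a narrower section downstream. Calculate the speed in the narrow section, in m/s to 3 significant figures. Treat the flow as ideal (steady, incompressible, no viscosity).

8.17 m/s

With h₁ = h₂, rearranging Bernoulli gives v₂ = √(v₁² + 2ΔP/ρ).
v₂ = √(1.89² + 2·29000/918) = √(3.57 + 63.2) = 8.17 m/s.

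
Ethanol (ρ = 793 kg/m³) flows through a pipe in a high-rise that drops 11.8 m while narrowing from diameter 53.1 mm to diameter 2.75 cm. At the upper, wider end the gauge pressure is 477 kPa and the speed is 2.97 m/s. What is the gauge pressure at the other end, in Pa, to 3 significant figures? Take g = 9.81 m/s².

P₂ ≈ 524000 Pa

By continuity, v₂ = v₁·A₁/A₂ = 2.97·(22.1/5.94) = 11.1 m/s.
Energy conservation along the streamline gives P₂ = P₁ − ½ρ(v₂² − v₁²) − ρg(h₂ − h₁).
P₂ = 477000 + ½·793·(2.97² − 11.1²) − 793·9.81·(−11.8) = 477000 + (-45100) − (-91800) = 524000 Pa.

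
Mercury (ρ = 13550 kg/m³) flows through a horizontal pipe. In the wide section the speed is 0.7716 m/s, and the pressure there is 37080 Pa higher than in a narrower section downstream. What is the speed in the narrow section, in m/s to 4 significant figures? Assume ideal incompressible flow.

With h₁ = h₂, rearranging Bernoulli gives v₂ = √(v₁² + 2ΔP/ρ).
v₂ = √(0.7716² + 2·37080/13550) = √(0.5954 + 5.473) = 2.463 m/s.

2.463 m/s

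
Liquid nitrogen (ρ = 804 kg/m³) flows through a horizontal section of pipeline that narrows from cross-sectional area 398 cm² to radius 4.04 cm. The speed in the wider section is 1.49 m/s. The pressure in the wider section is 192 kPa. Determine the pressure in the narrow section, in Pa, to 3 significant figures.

Mass conservation (A₁v₁ = A₂v₂) gives v₂ = 1.49 × 398/51.3 = 11.6 m/s.
The pipe is horizontal, so Bernoulli reduces to P₁ + ½ρv₁² = P₂ + ½ρv₂².
P₂ = P₁ − ½ρ(v₂² − v₁²) = 192000 − ½·804·(11.6² − 1.49²) = 192000 − 52900 = 139000 Pa.

139000 Pa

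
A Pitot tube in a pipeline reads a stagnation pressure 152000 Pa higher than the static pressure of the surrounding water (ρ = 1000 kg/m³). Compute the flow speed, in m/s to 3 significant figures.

v ≈ 17.4 m/s

Bernoulli between the free stream and the stagnation point: ½ρv² = P_stag − P_static.
v = √(2ΔP/ρ) = √(2·152000/1000) = 17.4 m/s.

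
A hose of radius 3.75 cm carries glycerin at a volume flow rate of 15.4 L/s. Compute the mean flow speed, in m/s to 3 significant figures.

v ≈ 3.49 m/s

Q = 15.4 L/s = 0.0154 m³/s.
v = Q/A = 0.0154 / 0.00442 = 3.49 m/s.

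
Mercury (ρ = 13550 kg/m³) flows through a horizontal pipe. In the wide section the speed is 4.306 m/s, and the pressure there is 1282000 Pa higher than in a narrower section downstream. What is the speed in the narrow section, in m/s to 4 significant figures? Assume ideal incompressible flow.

14.41 m/s

Along the level pipe P + ½ρv² is conserved, hence v₂² = v₁² + 2(P₁ − P₂)/ρ.
v₂ = √(4.306² + 2·1282000/13550) = √(18.54 + 189.2) = 14.41 m/s.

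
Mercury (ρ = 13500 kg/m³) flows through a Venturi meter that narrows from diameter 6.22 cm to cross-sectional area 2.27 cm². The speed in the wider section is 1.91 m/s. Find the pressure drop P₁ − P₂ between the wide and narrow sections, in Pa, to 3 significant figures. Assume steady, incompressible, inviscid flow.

ΔP ≈ 4390000 Pa

Mass conservation (A₁v₁ = A₂v₂) gives v₂ = 1.91 × 30.4/2.27 = 25.6 m/s.
With no height change, Bernoulli's equation is P₁ + ½ρv₁² = P₂ + ½ρv₂².
P₁ − P₂ = ½·13500·(25.6² − 1.91²) = ½·13500·650 = 4390000 Pa.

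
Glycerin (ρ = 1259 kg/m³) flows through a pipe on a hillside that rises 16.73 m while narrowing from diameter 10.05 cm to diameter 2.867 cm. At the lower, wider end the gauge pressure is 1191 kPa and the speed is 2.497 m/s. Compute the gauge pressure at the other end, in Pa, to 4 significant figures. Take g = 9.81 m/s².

P₂ = 395700 Pa

Continuity gives A₁v₁ = A₂v₂, so v₂ = (79.33 cm²)/(6.456 cm²) × 2.497 m/s = 30.68 m/s.
Energy conservation along the streamline gives P₂ = P₁ − ½ρ(v₂² − v₁²) − ρg(h₂ − h₁).
P₂ = 1191000 + ½·1259·(2.497² − 30.68²) − 1259·9.81·(+16.73) = 1191000 + (-588700) − (206600) = 395700 Pa.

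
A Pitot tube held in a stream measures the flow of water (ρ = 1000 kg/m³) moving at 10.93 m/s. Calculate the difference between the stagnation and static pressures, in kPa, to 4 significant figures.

At the stagnation point the flow is brought to rest, so Bernoulli gives P_stag − P_static = ½ρv².
ΔP = ½·1000·10.93² = 59730 Pa.

ΔP ≈ 59.73 kPa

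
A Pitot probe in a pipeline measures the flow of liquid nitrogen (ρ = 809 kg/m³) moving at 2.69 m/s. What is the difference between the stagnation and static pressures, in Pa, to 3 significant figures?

ΔP = 2930 Pa

Bernoulli between the free stream and the stagnation point: ½ρv² = P_stag − P_static.
ΔP = ½·809·2.69² = 2930 Pa.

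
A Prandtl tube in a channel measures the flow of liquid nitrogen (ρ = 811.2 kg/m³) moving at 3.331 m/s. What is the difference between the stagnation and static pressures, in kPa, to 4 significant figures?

ΔP ≈ 4.500 kPa

Bernoulli between the free stream and the stagnation point: ½ρv² = P_stag − P_static.
ΔP = ½·811.2·3.331² = 4500 Pa.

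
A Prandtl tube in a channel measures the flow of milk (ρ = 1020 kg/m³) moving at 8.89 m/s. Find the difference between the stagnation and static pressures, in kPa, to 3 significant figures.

The dynamic pressure equals the rise in static pressure at the stagnation point: ΔP = ½ρv².
ΔP = ½·1020·8.89² = 40300 Pa.

ΔP ≈ 40.3 kPa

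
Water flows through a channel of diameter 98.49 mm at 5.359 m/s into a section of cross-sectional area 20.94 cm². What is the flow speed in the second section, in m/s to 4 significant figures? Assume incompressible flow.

v₂ ≈ 19.50 m/s

The volume flow rate is constant, so v₂ = (A₁/A₂)v₁ = (76.19/20.94)·5.359 = 19.50 m/s.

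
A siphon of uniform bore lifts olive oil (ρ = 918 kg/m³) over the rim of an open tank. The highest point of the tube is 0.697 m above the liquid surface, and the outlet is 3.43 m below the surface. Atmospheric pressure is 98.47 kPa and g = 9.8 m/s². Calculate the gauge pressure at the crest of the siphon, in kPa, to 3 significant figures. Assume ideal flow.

Bernoulli surface→outlet gives ½v² = g·h_out, so v = √(2·9.8·3.43) = 8.20 m/s.
Continuity keeps v the same throughout the tube; from surface to crest, P_atm + 0 = P_top + ½ρv² + ρg·h_top.
P_top = 98470 − ½·918·8.20² − 918·9.8·0.697 = 61300 Pa. So P_gauge = P_top − P_atm = -37100 Pa.

P_gauge ≈ -37.1 kPa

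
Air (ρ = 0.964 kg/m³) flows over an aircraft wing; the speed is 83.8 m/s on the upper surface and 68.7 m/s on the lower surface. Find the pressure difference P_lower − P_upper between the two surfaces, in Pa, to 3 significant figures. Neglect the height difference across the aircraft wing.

1110 Pa

Bernoulli (same height): P_lower − P_upper = ½ρ(v_upper² − v_lower²).
ΔP = ½·0.964·(83.8² − 68.7²) = 1110 Pa.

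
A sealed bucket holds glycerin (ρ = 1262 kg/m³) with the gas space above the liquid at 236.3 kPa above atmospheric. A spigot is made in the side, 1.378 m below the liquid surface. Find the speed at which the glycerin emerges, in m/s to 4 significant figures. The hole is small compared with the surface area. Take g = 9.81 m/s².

Take point 1 at the surface (v₁ ≈ 0) and point 2 at the hole (at atmospheric pressure). Bernoulli: P₁ + ρg h = P_atm + ½ρv₂².
With P₁ − P_atm = 236300 Pa, v₂ = √(2gh + 2ΔP/ρ) = √(2·9.81·1.378 + 2·236300/1262) = 20.04 m/s.

v ≈ 20.04 m/s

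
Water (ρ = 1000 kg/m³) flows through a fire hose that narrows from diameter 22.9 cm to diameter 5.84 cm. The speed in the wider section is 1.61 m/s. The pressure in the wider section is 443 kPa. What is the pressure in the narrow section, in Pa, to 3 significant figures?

P₂ = 138000 Pa

Mass conservation (A₁v₁ = A₂v₂) gives v₂ = 1.61 × 412/26.8 = 24.8 m/s.
With no height change, Bernoulli's equation is P₁ + ½ρv₁² = P₂ + ½ρv₂².
P₂ = P₁ − ½ρ(v₂² − v₁²) = 443000 − ½·1000·(24.8² − 1.61²) = 443000 − 305000 = 138000 Pa.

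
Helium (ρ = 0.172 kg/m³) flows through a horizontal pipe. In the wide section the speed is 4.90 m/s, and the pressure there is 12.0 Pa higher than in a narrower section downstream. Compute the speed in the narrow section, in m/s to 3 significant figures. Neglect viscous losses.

v₂ = 12.8 m/s

Along the level pipe P + ½ρv² is conserved, hence v₂² = v₁² + 2(P₁ − P₂)/ρ.
v₂ = √(4.90² + 2·12.0/0.172) = √(24.0 + 140) = 12.8 m/s.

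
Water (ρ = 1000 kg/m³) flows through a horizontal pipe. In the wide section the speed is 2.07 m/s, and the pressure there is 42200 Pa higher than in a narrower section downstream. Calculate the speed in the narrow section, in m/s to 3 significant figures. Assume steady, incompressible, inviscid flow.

v₂ = 9.42 m/s

Horizontal Bernoulli: P₁ + ½ρv₁² = P₂ + ½ρv₂², so v₂² = v₁² + 2(P₁ − P₂)/ρ.
v₂ = √(2.07² + 2·42200/1000) = √(4.28 + 84.4) = 9.42 m/s.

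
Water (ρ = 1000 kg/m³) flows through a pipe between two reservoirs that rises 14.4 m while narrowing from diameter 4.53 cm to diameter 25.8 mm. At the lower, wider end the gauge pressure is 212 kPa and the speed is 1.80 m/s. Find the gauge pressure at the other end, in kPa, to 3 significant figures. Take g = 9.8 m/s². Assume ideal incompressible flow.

57.1 kPa

By continuity, v₂ = v₁·A₁/A₂ = 1.80·(16.1/5.23) = 5.55 m/s.
Applying Bernoulli between the two ends and solving for P₂: P₂ = P₁ + ½ρ(v₁² − v₂²) − ρgΔh.
P₂ = 212000 + ½·1000·(1.80² − 5.55²) − 1000·9.8·(+14.4) = 212000 + (-13800) − (141000) = 57100 Pa.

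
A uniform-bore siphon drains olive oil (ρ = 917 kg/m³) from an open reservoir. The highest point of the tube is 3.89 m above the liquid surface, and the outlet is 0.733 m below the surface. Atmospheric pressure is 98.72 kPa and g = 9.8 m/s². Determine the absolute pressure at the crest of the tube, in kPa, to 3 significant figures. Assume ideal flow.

From the surface to the outlet (both open to atmosphere, surface at rest): v = √(2g·h_out) = √(2·9.8·0.733) = 3.79 m/s.
The bore is uniform, so the speed at the crest is the same v. Bernoulli surface→crest: P_atm = P_top + ½ρv² + ρg·h_top.
P_top = 98720 − ½·917·3.79² − 917·9.8·3.89 = 57200 Pa.

P_top ≈ 57.2 kPa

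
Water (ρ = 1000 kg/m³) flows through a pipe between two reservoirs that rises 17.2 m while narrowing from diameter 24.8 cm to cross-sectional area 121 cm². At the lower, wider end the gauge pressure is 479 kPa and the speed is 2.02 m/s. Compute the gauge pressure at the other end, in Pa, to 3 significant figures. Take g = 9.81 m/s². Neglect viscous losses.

P₂ ≈ 280000 Pa

Mass conservation (A₁v₁ = A₂v₂) gives v₂ = 2.02 × 483/121 = 8.06 m/s.
Bernoulli: P₁ + ½ρv₁² + ρg h₁ = P₂ + ½ρv₂² + ρg h₂, so P₂ = P₁ + ½ρ(v₁² − v₂²) − ρg(h₂ − h₁).
P₂ = 479000 + ½·1000·(2.02² − 8.06²) − 1000·9.81·(+17.2) = 479000 + (-30500) − (169000) = 280000 Pa.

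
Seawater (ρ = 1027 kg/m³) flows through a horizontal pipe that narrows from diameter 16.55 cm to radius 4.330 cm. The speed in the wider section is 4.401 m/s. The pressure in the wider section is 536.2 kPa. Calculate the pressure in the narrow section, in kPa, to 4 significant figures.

Mass conservation (A₁v₁ = A₂v₂) gives v₂ = 4.401 × 215.1/58.90 = 16.07 m/s.
The pipe is horizontal, so Bernoulli reduces to P₁ + ½ρv₁² = P₂ + ½ρv₂².
P₂ = P₁ − ½ρ(v₂² − v₁²) = 536200 − ½·1027·(16.07² − 4.401²) = 536200 − 122700 = 413500 Pa.

P₂ ≈ 413.5 kPa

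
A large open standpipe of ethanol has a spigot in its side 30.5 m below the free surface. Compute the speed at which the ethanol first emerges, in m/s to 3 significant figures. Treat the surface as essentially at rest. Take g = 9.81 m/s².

v ≈ 24.5 m/s

The surface is effectively still and both ends are open, so ½v² = gh and v = √(2·9.81·30.5) = 24.5 m/s.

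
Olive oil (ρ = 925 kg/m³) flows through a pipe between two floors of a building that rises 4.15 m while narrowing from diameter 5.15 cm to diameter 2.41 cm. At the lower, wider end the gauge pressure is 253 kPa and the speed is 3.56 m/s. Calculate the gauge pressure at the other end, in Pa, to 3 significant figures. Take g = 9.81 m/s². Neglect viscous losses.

P₂ ≈ 99000 Pa

By continuity, v₂ = v₁·A₁/A₂ = 3.56·(20.8/4.56) = 16.3 m/s.
Bernoulli: P₁ + ½ρv₁² + ρg h₁ = P₂ + ½ρv₂² + ρg h₂, so P₂ = P₁ + ½ρ(v₁² − v₂²) − ρg(h₂ − h₁).
P₂ = 253000 + ½·925·(3.56² − 16.3²) − 925·9.81·(+4.15) = 253000 + (-116000) − (37700) = 99000 Pa.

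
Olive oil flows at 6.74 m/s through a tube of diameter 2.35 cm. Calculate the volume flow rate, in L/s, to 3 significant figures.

2.92 L/s

Q = A·v = 0.000434 m² × 6.74 m/s = 0.00292 m³/s.
Converting: 0.00292 m³/s × 1000 = 2.92 L/s.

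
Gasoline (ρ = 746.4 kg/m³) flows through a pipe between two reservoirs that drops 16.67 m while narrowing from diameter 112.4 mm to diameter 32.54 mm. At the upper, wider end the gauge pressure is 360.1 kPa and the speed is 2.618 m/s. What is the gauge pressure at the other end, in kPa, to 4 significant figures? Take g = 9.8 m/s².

By continuity, v₂ = v₁·A₁/A₂ = 2.618·(99.23/8.316) = 31.24 m/s.
Bernoulli: P₁ + ½ρv₁² + ρg h₁ = P₂ + ½ρv₂² + ρg h₂, so P₂ = P₁ + ½ρ(v₁² − v₂²) − ρg(h₂ − h₁).
P₂ = 360100 + ½·746.4·(2.618² − 31.24²) − 746.4·9.8·(−16.67) = 360100 + (-361600) − (-121900) = 120400 Pa.

P₂ = 120.4 kPa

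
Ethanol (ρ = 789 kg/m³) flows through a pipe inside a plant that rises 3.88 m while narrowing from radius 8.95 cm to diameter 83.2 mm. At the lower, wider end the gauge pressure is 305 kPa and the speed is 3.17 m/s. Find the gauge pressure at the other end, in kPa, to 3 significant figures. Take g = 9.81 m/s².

P₂ ≈ 194 kPa

By continuity, v₂ = v₁·A₁/A₂ = 3.17·(252/54.4) = 14.7 m/s.
Applying Bernoulli between the two ends and solving for P₂: P₂ = P₁ + ½ρ(v₁² − v₂²) − ρgΔh.
P₂ = 305000 + ½·789·(3.17² − 14.7²) − 789·9.81·(+3.88) = 305000 + (-81000) − (30000) = 194000 Pa.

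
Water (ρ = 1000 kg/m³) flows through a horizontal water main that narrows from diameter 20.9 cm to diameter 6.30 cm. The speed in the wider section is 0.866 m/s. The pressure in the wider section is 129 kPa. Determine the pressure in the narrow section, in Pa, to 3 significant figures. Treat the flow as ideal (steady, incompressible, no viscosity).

P₂ ≈ 84000 Pa

Mass conservation (A₁v₁ = A₂v₂) gives v₂ = 0.866 × 343/31.2 = 9.53 m/s.
With no height change, Bernoulli's equation is P₁ + ½ρv₁² = P₂ + ½ρv₂².
P₂ = P₁ − ½ρ(v₂² − v₁²) = 129000 − ½·1000·(9.53² − 0.866²) = 129000 − 45000 = 84000 Pa.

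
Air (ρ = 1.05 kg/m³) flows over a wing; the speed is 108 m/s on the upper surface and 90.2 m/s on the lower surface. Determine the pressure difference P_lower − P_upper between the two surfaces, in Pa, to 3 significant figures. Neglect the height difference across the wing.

Bernoulli (same height): P_lower − P_upper = ½ρ(v_upper² − v_lower²).
ΔP = ½·1.05·(108² − 90.2²) = 1850 Pa.

1850 Pa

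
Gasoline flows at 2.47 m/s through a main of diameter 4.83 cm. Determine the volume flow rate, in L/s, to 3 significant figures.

Q = A·v = 0.00183 m² × 2.47 m/s = 0.00453 m³/s.
Converting: 0.00453 m³/s × 1000 = 4.53 L/s.

Q ≈ 4.53 L/s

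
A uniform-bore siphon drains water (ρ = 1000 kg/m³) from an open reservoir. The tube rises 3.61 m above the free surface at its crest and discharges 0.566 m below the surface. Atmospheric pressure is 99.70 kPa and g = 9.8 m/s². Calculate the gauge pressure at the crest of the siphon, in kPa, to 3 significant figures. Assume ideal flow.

The outlet speed comes from Torricelli: v = √(2g·0.566) = 3.33 m/s.
Continuity keeps v the same throughout the tube; from surface to crest, P_atm + 0 = P_top + ½ρv² + ρg·h_top.
P_top = 99700 − ½·1000·3.33² − 1000·9.8·3.61 = 58800 Pa. So P_gauge = P_top − P_atm = -40900 Pa.

-40.9 kPa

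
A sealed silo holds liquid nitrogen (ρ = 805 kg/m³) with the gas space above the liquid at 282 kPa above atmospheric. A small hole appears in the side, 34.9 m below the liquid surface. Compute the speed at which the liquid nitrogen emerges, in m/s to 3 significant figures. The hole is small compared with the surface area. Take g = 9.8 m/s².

Take point 1 at the surface (v₁ ≈ 0) and point 2 at the hole (at atmospheric pressure). Bernoulli: P₁ + ρg h = P_atm + ½ρv₂².
With P₁ − P_atm = 282000 Pa, v₂ = √(2gh + 2ΔP/ρ) = √(2·9.8·34.9 + 2·282000/805) = 37.2 m/s.

v = 37.2 m/s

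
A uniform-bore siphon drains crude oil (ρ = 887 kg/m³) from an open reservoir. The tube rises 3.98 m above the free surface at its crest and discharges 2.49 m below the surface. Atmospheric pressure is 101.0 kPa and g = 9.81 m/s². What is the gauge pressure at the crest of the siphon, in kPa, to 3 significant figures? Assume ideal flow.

Bernoulli surface→outlet gives ½v² = g·h_out, so v = √(2·9.81·2.49) = 6.99 m/s.
The bore is uniform, so the speed at the crest is the same v. Bernoulli surface→crest: P_atm = P_top + ½ρv² + ρg·h_top.
P_top = 101000 − ½·887·6.99² − 887·9.81·3.98 = 44700 Pa. So P_gauge = P_top − P_atm = -56300 Pa.

P_gauge ≈ -56.3 kPa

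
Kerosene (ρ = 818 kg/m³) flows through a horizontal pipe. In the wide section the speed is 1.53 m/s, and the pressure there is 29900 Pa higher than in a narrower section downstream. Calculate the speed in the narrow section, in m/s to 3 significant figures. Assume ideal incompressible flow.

8.69 m/s

Along the level pipe P + ½ρv² is conserved, hence v₂² = v₁² + 2(P₁ − P₂)/ρ.
v₂ = √(1.53² + 2·29900/818) = √(2.34 + 73.1) = 8.69 m/s.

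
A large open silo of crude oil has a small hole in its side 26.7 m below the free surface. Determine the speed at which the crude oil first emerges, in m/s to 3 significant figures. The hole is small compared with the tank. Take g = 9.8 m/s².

v ≈ 22.9 m/s

The surface is effectively still and both ends are open, so ½v² = gh and v = √(2·9.8·26.7) = 22.9 m/s.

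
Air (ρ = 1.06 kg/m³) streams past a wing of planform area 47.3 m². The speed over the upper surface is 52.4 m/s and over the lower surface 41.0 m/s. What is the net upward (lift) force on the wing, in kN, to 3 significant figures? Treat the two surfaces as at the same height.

F ≈ 26.7 kN

From P + ½ρv² = const at equal height, P_low − P_up = ½ρ(v_up² − v_low²).
ΔP = ½·1.06·(52.4² − 41.0²) = 564 Pa.
Lift = ΔP · A = 564 × 47.3 = 26700 N.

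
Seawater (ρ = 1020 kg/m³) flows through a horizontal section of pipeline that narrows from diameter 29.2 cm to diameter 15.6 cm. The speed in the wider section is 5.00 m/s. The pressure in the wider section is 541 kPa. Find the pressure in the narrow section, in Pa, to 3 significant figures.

The volume flow rate is constant, so v₂ = (A₁/A₂)v₁ = (670/191)·5.00 = 17.5 m/s.
Along the horizontal streamline, P + ½ρv² is constant.
P₂ = P₁ − ½ρ(v₂² − v₁²) = 541000 − ½·1020·(17.5² − 5.00²) = 541000 − 144000 = 397000 Pa.

397000 Pa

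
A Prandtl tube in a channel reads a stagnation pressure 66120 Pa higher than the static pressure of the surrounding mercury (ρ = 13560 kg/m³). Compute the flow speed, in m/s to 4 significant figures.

v ≈ 3.123 m/s

Bernoulli between the free stream and the stagnation point: ½ρv² = P_stag − P_static.
v = √(2ΔP/ρ) = √(2·66120/13560) = 3.123 m/s.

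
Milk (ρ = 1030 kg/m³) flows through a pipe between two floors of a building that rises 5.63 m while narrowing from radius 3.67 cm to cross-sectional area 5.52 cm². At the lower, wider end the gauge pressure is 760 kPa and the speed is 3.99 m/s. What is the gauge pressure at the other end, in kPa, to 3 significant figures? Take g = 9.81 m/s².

Mass conservation (A₁v₁ = A₂v₂) gives v₂ = 3.99 × 42.3/5.52 = 30.6 m/s.
Energy conservation along the streamline gives P₂ = P₁ − ½ρ(v₂² − v₁²) − ρg(h₂ − h₁).
P₂ = 760000 + ½·1030·(3.99² − 30.6²) − 1030·9.81·(+5.63) = 760000 + (-474000) − (56900) = 230000 Pa.

P₂ ≈ 230 kPa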